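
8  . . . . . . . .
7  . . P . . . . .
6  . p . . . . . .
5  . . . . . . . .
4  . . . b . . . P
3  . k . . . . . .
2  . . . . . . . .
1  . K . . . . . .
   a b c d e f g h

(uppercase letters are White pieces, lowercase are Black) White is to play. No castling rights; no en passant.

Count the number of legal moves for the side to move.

6

White to move; king on b1.
In check: no.
Legal moves: Kc1, c8=Q, c8=R, c8=B, c8=N, h5.
Count: 6.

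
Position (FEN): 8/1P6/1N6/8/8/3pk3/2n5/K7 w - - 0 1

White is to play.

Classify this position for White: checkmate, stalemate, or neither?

White to move; white king on a1.
In check: yes, from the black knight on c2.
Legal moves for White: Kb2, Ka2, Kb1.
White is in check but has 3 legal moves → neither.

neither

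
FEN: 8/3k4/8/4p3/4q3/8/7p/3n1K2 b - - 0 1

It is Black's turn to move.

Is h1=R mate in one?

After h1=R: white king on f1; in check: yes, from the black rook on h1.
King squares — e1: attacked by Rh1; g1: attacked by Rh1; e2: attacked by Qe4; f2: attacked by Nd1; g2: attacked by Qe4.
White has no legal moves → checkmate.

yes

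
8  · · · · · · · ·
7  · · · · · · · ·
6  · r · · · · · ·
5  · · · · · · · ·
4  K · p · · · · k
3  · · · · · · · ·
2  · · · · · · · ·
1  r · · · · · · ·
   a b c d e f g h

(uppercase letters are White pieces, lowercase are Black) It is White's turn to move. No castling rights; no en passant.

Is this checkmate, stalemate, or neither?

White to move; white king on a4.
In check: yes, from the black rook on a1.
King squares — a3: attacked by Ra1; b3: attacked by Pc4; b4: attacked by Rb6; a5: attacked by Ra1; b5: attacked by Rb6.
Legal moves for White: none.
In check with no legal moves → checkmate.

checkmate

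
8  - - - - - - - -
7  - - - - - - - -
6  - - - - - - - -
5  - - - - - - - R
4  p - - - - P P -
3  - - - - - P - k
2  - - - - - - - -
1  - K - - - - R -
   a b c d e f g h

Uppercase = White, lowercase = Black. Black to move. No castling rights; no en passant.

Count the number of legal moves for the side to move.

0

Black to move; king on h3.
In check: yes, from the white rook on h5.
Legal moves: none.
Count: 0.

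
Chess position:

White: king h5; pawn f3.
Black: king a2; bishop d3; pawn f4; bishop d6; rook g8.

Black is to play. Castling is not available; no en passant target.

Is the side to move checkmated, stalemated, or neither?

Black to move; black king on a2.
In check: no.
Legal moves for Black include: Rh8+, Rf8, Re8, Rd8, Rc8, Rb8, Ra8, Rg7, Rg6, Rg5+, Rg4, Rg3, Rg2, Rg1, Bf8, Bb8, Be7, Bc7, ... (list truncated; more exist).
Black has legal moves and is not in check → neither.

neither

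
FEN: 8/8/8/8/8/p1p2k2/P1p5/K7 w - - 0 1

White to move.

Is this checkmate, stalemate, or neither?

stalemate

White to move; white king on a1.
In check: no.
King squares — b1: attacked by Pc2; a2: own pawn; b2: attacked by Pa3.
Legal moves for White: none.
Not in check and no legal moves → stalemate.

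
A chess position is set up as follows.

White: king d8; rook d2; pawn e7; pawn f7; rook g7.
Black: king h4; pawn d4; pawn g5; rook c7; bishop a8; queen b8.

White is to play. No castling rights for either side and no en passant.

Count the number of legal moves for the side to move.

0

White to move; king on d8.
In check: yes, from the black queen on b8.
Legal moves: none.
Count: 0.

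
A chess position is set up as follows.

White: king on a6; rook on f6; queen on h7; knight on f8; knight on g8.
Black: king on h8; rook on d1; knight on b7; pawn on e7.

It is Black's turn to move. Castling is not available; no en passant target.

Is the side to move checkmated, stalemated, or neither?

checkmate

Black to move; black king on h8.
In check: yes, from the white queen on h7.
King squares — g7: attacked by Qh7; h7: attacked by Nf8; g8: attacked by Qh7.
Legal moves for Black: none.
In check with no legal moves → checkmate.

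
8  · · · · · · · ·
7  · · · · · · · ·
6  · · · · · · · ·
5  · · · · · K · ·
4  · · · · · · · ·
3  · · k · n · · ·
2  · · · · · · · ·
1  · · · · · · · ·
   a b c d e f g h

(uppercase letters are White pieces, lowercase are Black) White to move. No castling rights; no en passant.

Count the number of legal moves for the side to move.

7

White to move; king on f5.
In check: yes, from the black knight on e3.
Legal moves: Kg6, Kf6, Ke6, Kg5, Ke5, Kf4, Ke4.
Count: 7.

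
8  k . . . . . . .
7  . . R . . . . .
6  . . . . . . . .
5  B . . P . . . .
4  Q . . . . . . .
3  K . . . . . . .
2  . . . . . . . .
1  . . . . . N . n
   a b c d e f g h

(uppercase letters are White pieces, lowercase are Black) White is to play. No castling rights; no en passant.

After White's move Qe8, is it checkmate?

After Qe8: black king on a8; in check: yes, from the white queen on e8.
King squares — a7: attacked by Rc7; b7: attacked by Rc7; b8: attacked by Qe8.
Black has no legal moves → checkmate.

yes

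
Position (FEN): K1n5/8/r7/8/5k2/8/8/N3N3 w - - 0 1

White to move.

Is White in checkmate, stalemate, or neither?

neither

White to move; white king on a8.
In check: yes, from the black rook on a6.
Legal moves for White: Kb8, Kb7.
White is in check but has 2 legal moves → neither.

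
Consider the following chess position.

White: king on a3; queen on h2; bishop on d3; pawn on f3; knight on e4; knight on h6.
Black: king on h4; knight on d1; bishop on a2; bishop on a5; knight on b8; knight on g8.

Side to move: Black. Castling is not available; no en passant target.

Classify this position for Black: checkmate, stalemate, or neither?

checkmate

Black to move; black king on h4.
In check: yes, from the white queen on h2.
King squares — g3: attacked by Qh2; h3: attacked by Qh2; g4: attacked by Pf3; g5: attacked by Ne4; h5: attacked by Qh2.
Legal moves for Black: none.
In check with no legal moves → checkmate.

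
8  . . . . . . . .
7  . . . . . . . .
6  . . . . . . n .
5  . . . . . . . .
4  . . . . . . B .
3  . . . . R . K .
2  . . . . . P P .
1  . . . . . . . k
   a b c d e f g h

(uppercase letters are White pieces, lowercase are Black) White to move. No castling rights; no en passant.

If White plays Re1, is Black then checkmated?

yes

After Re1: black king on h1; in check: yes, from the white rook on e1.
King squares — g1: attacked by Re1; g2: attacked by Kg3; h2: attacked by Kg3.
Black has no legal moves → checkmate.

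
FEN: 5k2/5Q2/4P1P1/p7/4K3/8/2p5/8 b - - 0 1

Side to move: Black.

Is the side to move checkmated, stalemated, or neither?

checkmate

Black to move; black king on f8.
In check: yes, from the white queen on f7.
King squares — e7: attacked by Qf7; f7: attacked by Pe6; g7: attacked by Qf7; e8: attacked by Qf7; g8: attacked by Qf7.
Legal moves for Black: none.
In check with no legal moves → checkmate.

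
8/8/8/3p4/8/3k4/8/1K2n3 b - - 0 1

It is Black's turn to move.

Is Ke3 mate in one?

After Ke3: white king on b1; in check: no.
White is not in check, so this cannot be checkmate.

no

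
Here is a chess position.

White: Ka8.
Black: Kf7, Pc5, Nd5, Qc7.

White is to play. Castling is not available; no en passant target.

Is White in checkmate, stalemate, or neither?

stalemate

White to move; white king on a8.
In check: no.
King squares — a7: attacked by Qc7; b7: attacked by Qc7; b8: attacked by Qc7.
Legal moves for White: none.
Not in check and no legal moves → stalemate.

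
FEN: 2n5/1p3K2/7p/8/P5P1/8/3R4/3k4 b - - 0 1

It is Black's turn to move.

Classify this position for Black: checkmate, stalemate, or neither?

Black to move; black king on d1.
In check: yes, from the white rook on d2.
Legal moves for Black: Kxd2, Ke1, Kc1.
Black is in check but has 3 legal moves → neither.

neither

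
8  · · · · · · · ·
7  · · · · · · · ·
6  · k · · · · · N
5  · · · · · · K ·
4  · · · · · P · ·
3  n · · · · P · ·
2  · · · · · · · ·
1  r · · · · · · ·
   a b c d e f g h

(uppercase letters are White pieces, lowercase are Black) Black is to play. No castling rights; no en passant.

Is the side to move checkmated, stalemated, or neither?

Black to move; black king on b6.
In check: no.
Legal moves for Black include: Kc7, Kb7, Ka7, Kc6, Ka6, Kc5, Kb5, Ka5, Nb5, Nc4, Nc2, Nb1, Ra2, Rh1, Rg1+, Rf1, Re1, Rd1, ... (list truncated; more exist).
Black has legal moves and is not in check → neither.

neither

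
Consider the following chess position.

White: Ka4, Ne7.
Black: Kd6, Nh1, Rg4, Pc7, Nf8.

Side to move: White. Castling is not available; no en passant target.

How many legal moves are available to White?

White to move; king on a4.
In check: yes, from the black rook on g4.
Legal moves: Kb5, Ka5, Kb3, Ka3.
Count: 4.

4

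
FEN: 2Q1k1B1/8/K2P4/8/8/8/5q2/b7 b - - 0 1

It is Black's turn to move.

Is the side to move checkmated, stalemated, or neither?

checkmate

Black to move; black king on e8.
In check: yes, from the white queen on c8.
King squares — d7: attacked by Qc8; e7: attacked by Pd6; f7: attacked by Bg8; d8: attacked by Qc8; f8: attacked by Qc8.
Legal moves for Black: none.
In check with no legal moves → checkmate.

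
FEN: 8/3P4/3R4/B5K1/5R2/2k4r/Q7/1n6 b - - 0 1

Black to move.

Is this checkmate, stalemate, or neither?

Black to move; black king on c3.
In check: yes, from the white bishop on a5.
King squares — b2: attacked by Qa2; c2: attacked by Qa2; d2: attacked by Qa2; b3: attacked by Qa2; d3: attacked by Rd6; b4: attacked by Rf4; c4: attacked by Qa2; d4: attacked by Rf4.
Legal moves for Black: none.
In check with no legal moves → checkmate.

checkmate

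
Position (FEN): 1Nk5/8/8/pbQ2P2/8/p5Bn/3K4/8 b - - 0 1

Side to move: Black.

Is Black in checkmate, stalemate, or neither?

neither

Black to move; black king on c8.
In check: yes, from the white queen on c5.
Legal moves for Black: Kd8, Kb7, Bc6.
Black is in check but has 3 legal moves → neither.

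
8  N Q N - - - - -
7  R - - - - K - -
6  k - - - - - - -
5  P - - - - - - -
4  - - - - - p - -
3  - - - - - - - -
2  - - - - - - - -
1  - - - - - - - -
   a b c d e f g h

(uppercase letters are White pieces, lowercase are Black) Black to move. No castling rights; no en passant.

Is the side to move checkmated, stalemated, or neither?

checkmate

Black to move; black king on a6.
In check: yes, from the white rook on a7.
King squares — a5: attacked by Ra7; b5: attacked by Qb8; b6: attacked by Pa5; a7: attacked by Qb8; b7: attacked by Ra7.
Legal moves for Black: none.
In check with no legal moves → checkmate.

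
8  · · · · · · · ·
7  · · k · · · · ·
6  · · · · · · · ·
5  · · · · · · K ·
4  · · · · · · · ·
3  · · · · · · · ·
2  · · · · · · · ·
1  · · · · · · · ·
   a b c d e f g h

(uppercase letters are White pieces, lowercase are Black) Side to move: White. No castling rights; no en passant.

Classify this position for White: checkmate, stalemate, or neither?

White to move; white king on g5.
In check: no.
Legal moves for White: Kh6, Kg6, Kf6, Kh5, Kf5, Kh4, Kg4, Kf4.
White has 8 legal moves and is not in check → neither.

neither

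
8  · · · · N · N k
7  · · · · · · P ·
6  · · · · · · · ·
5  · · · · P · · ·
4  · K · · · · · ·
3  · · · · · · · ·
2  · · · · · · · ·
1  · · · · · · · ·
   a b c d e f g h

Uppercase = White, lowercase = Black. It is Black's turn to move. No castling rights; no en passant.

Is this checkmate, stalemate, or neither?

Black to move; black king on h8.
In check: yes, from the white pawn on g7.
King squares — g7: attacked by Ne8; h7: available; g8: available.
Legal moves for Black: Kxg8, Kh7.
Black is in check but has 2 legal moves → neither.

neither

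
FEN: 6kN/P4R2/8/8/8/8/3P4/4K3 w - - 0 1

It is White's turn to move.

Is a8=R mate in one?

yes

After a8=R: black king on g8; in check: yes, from the white rook on a8.
King squares — f7: attacked by Nh8; g7: attacked by Rf7; h7: attacked by Rf7; f8: attacked by Rf7; h8: attacked by Ra8.
Black has no legal moves → checkmate.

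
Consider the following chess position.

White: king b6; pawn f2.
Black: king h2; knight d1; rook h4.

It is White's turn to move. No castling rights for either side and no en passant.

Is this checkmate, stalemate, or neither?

White to move; white king on b6.
In check: no.
Legal moves for White: Kc7, Kb7, Ka7, Kc6, Ka6, Kc5, Kb5, Ka5, f3, f4.
White has 10 legal moves and is not in check → neither.

neither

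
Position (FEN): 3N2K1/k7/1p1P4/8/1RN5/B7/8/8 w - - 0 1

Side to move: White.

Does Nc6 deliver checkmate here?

After Nc6: black king on a7; in check: yes, from the white knight on c6.
Black has 3 legal replies: Ka8, Kb7, Ka6.
In check but a legal move exists → not checkmate.

no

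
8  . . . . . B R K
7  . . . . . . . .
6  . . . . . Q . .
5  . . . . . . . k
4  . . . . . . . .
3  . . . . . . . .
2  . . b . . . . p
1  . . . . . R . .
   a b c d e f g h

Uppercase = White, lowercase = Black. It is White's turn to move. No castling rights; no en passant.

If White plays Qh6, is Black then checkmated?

After Qh6: black king on h5; in check: yes, from the white queen on h6.
King squares — g4: attacked by Rg8; h4: attacked by Qh6; g5: attacked by Qh6; g6: attacked by Qh6; h6: attacked by Bf8.
Black has no legal moves → checkmate.

yes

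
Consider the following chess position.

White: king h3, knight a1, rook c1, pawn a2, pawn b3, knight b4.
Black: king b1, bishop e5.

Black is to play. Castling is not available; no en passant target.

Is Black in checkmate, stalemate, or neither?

Black to move; black king on b1.
In check: yes, from the white rook on c1.
King squares — a1: attacked by Rc1; c1: available; a2: attacked by Nb4; b2: available; c2: attacked by Na1.
Legal moves for Black: Kb2, Kxc1.
Black is in check but has 2 legal moves → neither.

neither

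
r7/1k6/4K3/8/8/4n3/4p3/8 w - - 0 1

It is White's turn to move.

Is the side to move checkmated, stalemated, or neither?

neither

White to move; white king on e6.
In check: no.
Legal moves for White: Kf7, Ke7, Kd7, Kf6, Kd6, Ke5.
White has 6 legal moves and is not in check → neither.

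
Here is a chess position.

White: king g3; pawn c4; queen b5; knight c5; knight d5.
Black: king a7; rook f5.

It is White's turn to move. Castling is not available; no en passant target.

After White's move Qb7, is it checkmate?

After Qb7: black king on a7; in check: yes, from the white queen on b7.
King squares — a6: attacked by Nc5; b6: attacked by Nd5; b7: attacked by Nc5; a8: attacked by Qb7; b8: attacked by Qb7.
Black has no legal moves → checkmate.

yes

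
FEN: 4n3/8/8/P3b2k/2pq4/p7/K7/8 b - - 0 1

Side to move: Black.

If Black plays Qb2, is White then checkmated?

After Qb2: white king on a2; in check: yes, from the black queen on b2.
King squares — a1: attacked by Qb2; b1: attacked by Qb2; b2: attacked by Pa3; a3: attacked by Qb2; b3: attacked by Qb2.
White has no legal moves → checkmate.

yes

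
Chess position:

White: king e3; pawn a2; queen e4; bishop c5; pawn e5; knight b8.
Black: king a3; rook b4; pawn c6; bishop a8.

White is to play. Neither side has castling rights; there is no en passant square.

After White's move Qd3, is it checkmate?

After Qd3: black king on a3; in check: yes, from the white queen on d3.
Black has 3 legal replies: Ka4, Kb2, Kxa2.
In check but a legal move exists → not checkmate.

no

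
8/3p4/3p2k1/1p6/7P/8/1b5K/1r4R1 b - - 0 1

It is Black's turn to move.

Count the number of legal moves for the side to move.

7

Black to move; king on g6.
In check: yes, from the white rook on g1.
Legal moves: Kh7, Kf7, Kh6, Kf6, Kh5, Kf5, Rxg1.
Count: 7.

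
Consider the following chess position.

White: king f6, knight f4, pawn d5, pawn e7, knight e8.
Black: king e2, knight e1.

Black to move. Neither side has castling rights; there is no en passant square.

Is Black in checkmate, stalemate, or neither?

neither

Black to move; black king on e2.
In check: yes, from the white knight on f4.
Legal moves for Black: Kf3, Ke3, Kf2, Kd2, Kf1, Kd1.
Black is in check but has 6 legal moves → neither.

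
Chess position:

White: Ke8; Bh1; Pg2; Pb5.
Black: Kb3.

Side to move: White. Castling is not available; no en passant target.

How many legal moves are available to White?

8

White to move; king on e8.
In check: no.
Legal moves: Kf8, Kd8, Kf7, Ke7, Kd7, b6, g3, g4.
Count: 8.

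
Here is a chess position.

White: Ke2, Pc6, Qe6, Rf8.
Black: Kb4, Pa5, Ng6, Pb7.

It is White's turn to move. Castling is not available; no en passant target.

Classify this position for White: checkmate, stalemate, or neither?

neither

White to move; white king on e2.
In check: no.
Legal moves for White include: Rh8, Rg8, Re8, Rd8, Rc8, Rb8, Ra8, Rf7, Rf6, Rf5, Rf4+, Rf3, Rf2, Rf1, Qg8, Qe8, Qc8, Qf7, ... (list truncated; more exist).
White has legal moves and is not in check → neither.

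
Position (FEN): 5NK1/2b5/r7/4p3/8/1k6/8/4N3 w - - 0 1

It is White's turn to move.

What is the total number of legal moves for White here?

12

White to move; king on g8.
In check: no.
Legal moves: Kh8, Kh7, Kg7, Kf7, Nh7, Nd7, Ng6, Ne6, Nf3, Nd3, Ng2, Nc2.
Count: 12.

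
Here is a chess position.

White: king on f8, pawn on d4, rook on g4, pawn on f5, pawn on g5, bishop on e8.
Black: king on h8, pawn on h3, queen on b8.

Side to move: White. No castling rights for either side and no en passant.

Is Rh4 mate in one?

yes

After Rh4: black king on h8; in check: yes, from the white rook on h4.
King squares — g7: attacked by Kf8; h7: attacked by Rh4; g8: attacked by Kf8.
Black has no legal moves → checkmate.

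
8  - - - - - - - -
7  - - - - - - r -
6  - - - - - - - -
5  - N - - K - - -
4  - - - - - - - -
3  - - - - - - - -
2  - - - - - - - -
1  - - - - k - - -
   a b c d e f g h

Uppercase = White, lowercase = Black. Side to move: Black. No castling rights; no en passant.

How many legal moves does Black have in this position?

19

Black to move; king on e1.
In check: no.
Legal moves: Rg8, Rh7, Rf7, Re7+, Rd7, Rc7, Rb7, Ra7, Rg6, Rg5+, Rg4, Rg3, Rg2, Rg1, Kf2, Ke2, Kd2, Kf1, Kd1.
Count: 19.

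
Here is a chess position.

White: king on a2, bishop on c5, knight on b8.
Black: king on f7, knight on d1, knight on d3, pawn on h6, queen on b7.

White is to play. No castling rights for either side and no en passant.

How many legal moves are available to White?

White to move; king on a2.
In check: no.
Legal moves: Nd7, Nc6, Na6, Bf8, Be7, Ba7, Bd6, Bb6, Bd4, Bb4, Be3, Ba3, Bf2, Bg1, Ka3, Ka1.
Count: 16.

16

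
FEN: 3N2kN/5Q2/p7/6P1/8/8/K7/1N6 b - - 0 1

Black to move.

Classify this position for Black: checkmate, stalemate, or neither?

neither

Black to move; black king on g8.
In check: yes, from the white queen on f7.
Legal moves for Black: Kxh8.
Black is in check but has 1 legal move → neither.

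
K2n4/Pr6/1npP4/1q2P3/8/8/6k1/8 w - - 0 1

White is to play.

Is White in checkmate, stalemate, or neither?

White to move; white king on a8.
In check: yes, from the black knight on b6.
King squares — a7: own pawn; b7: attacked by Nd8; b8: attacked by Rb7.
Legal moves for White: none.
In check with no legal moves → checkmate.

checkmate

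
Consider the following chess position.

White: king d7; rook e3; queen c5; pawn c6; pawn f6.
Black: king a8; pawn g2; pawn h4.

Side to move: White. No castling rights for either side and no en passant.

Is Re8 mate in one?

yes

After Re8: black king on a8; in check: yes, from the white rook on e8.
King squares — a7: attacked by Qc5; b7: attacked by Pc6; b8: attacked by Re8.
Black has no legal moves → checkmate.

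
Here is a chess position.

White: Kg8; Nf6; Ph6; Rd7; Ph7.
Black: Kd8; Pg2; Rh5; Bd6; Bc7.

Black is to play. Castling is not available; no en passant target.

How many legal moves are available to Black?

1

Black to move; king on d8.
In check: yes, from the white rook on d7.
Legal moves: Kc8.
Count: 1.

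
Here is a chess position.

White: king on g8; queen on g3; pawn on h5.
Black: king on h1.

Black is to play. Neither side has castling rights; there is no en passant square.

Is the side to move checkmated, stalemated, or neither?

Black to move; black king on h1.
In check: no.
King squares — g1: attacked by Qg3; g2: attacked by Qg3; h2: attacked by Qg3.
Legal moves for Black: none.
Not in check and no legal moves → stalemate.

stalemate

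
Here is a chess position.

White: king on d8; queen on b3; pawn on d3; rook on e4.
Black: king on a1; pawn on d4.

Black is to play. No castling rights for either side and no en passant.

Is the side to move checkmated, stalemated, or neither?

Black to move; black king on a1.
In check: no.
King squares — b1: attacked by Qb3; a2: attacked by Qb3; b2: attacked by Qb3.
Legal moves for Black: none.
Not in check and no legal moves → stalemate.

stalemate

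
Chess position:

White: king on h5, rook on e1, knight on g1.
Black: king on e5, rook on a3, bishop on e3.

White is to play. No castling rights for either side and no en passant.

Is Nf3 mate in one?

no

After Nf3: black king on e5; in check: yes, from the white knight on f3.
Black has 7 legal replies: Kf6, Ke6, Kd6, Kf5, Kd5, Kf4, Ke4.
In check but a legal move exists → not checkmate.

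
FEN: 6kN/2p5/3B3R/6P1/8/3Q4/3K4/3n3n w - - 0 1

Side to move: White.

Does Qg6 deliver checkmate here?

yes

After Qg6: black king on g8; in check: yes, from the white queen on g6.
King squares — f7: attacked by Qg6; g7: attacked by Qg6; h7: attacked by Qg6; f8: attacked by Bd6; h8: attacked by Rh6.
Black has no legal moves → checkmate.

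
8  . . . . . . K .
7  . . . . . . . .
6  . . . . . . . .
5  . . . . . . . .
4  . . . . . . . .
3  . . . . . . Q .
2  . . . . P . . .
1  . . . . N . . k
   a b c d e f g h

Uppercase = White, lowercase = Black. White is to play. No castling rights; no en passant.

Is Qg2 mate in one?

After Qg2: black king on h1; in check: yes, from the white queen on g2.
King squares — g1: attacked by Qg2; g2: attacked by Ne1; h2: attacked by Qg2.
Black has no legal moves → checkmate.

yes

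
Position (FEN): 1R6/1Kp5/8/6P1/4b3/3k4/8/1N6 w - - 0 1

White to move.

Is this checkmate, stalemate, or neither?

neither

White to move; white king on b7.
In check: yes, from the black bishop on e4.
King squares — a6: available; b6: attacked by Pc7; c6: attacked by Be4; a7: available; c7: available; a8: attacked by Be4; b8: own rook; c8: available.
Legal moves for White: Kc8, Kxc7, Ka7, Ka6.
White is in check but has 4 legal moves → neither.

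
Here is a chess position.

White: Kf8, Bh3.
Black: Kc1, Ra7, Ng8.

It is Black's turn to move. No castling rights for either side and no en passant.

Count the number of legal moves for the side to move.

22

Black to move; king on c1.
In check: no.
Legal moves: Ne7, Nh6, Nf6, Ra8+, Rh7, Rg7, Rf7+, Re7, Rd7, Rc7, Rb7, Ra6, Ra5, Ra4, Ra3, Ra2, Ra1, Kd2, Kc2, Kb2, Kd1, Kb1.
Count: 22.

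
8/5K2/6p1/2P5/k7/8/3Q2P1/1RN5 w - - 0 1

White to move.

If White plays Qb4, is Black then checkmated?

yes

After Qb4: black king on a4; in check: yes, from the white queen on b4.
King squares — a3: attacked by Qb4; b3: attacked by Rb1; b4: attacked by Rb1; a5: attacked by Qb4; b5: attacked by Qb4.
Black has no legal moves → checkmate.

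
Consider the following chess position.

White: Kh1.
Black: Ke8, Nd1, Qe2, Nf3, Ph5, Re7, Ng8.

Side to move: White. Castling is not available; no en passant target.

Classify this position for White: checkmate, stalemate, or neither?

stalemate

White to move; white king on h1.
In check: no.
King squares — g1: attacked by Nf3; g2: attacked by Qe2; h2: attacked by Qe2.
Legal moves for White: none.
Not in check and no legal moves → stalemate.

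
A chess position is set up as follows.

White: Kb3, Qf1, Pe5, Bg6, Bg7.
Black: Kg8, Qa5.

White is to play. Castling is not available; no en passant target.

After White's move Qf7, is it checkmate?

After Qf7: black king on g8; in check: yes, from the white queen on f7.
King squares — f7: attacked by Bg6; g7: attacked by Qf7; h7: attacked by Bg6; f8: attacked by Qf7; h8: attacked by Bg7.
Black has no legal moves → checkmate.

yes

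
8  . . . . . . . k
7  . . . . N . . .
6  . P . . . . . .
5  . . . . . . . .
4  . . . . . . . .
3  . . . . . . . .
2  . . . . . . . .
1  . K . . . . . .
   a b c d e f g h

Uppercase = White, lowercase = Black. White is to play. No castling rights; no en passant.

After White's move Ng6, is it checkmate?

After Ng6: black king on h8; in check: yes, from the white knight on g6.
Black has 3 legal replies: Kg8, Kh7, Kg7.
In check but a legal move exists → not checkmate.

no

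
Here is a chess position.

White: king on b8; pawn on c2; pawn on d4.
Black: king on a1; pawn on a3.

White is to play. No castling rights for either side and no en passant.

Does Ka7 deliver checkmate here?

no

After Ka7: black king on a1; in check: no.
Black is not in check, so this cannot be checkmate.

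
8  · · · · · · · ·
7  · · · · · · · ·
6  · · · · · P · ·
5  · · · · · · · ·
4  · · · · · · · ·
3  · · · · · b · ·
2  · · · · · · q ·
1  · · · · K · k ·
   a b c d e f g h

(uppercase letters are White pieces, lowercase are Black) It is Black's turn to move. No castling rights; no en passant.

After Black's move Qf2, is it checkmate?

After Qf2: white king on e1; in check: yes, from the black queen on f2.
King squares — d1: attacked by Bf3; f1: attacked by Kg1; d2: attacked by Qf2; e2: attacked by Qf2; f2: attacked by Kg1.
White has no legal moves → checkmate.

yes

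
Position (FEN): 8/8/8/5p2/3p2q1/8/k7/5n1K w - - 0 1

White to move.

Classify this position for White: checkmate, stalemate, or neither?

White to move; white king on h1.
In check: no.
King squares — g1: attacked by Qg4; g2: attacked by Qg4; h2: attacked by Nf1.
Legal moves for White: none.
Not in check and no legal moves → stalemate.

stalemate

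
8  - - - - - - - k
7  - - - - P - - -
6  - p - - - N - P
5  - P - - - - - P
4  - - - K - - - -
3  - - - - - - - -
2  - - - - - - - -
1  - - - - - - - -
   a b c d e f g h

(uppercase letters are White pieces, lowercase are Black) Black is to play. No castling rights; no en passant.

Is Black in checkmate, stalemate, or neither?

stalemate

Black to move; black king on h8.
In check: no.
King squares — g7: attacked by Ph6; h7: attacked by Nf6; g8: attacked by Nf6.
Legal moves for Black: none.
Not in check and no legal moves → stalemate.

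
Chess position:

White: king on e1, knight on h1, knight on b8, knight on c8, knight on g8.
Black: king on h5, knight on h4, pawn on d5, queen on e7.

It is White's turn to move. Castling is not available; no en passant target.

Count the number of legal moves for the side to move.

6

White to move; king on e1.
In check: yes, from the black queen on e7.
Legal moves: Kf2, Kd2, Kf1, Kd1, Ngxe7, Ncxe7.
Count: 6.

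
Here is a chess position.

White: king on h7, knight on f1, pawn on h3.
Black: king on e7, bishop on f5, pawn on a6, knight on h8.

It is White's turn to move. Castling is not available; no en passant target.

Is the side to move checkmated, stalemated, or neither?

neither

White to move; white king on h7.
In check: yes, from the black bishop on f5.
King squares — g6: attacked by Bf5; h6: available; g7: available; g8: available; h8: available.
Legal moves for White: Kxh8, Kg8, Kg7, Kh6.
White is in check but has 4 legal moves → neither.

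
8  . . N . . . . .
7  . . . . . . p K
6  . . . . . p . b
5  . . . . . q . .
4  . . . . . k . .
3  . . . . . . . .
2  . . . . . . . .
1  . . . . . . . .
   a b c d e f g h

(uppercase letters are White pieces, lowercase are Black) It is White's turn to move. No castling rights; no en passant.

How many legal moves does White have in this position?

2

White to move; king on h7.
In check: yes, from the black queen on f5.
Legal moves: Kh8, Kg8.
Count: 2.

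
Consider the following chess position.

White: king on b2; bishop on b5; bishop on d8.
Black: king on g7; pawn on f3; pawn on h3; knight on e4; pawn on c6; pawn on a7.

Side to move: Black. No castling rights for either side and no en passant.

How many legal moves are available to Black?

21

Black to move; king on g7.
In check: no.
Legal moves: Kh8, Kg8, Kf8, Kh7, Kf7, Kh6, Kg6, Nf6, Nd6, Ng5, Nc5, Ng3, Nc3, Nf2, Nd2, cxb5, a6, c5, h2, f2, a5.
Count: 21.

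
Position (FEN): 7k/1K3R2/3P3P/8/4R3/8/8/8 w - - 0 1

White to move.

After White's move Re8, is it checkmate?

yes

After Re8: black king on h8; in check: yes, from the white rook on e8.
King squares — g7: attacked by Ph6; h7: attacked by Rf7; g8: attacked by Re8.
Black has no legal moves → checkmate.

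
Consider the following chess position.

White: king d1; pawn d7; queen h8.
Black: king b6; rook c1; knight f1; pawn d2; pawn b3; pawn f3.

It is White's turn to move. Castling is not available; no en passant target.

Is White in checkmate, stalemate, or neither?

White to move; white king on d1.
In check: yes, from the black rook on c1.
King squares — c1: attacked by Pd2; e1: attacked by Rc1; c2: attacked by Rc1; d2: attacked by Nf1; e2: attacked by Pf3.
Legal moves for White: none.
In check with no legal moves → checkmate.

checkmate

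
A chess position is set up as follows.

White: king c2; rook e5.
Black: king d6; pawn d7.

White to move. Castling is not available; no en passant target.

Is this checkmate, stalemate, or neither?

White to move; white king on c2.
In check: no.
Legal moves for White include: Re8, Re7, Re6+, Rh5, Rg5, Rf5, Rd5+, Rc5, Rb5, Ra5, Re4, Re3, Re2, Re1, Kd3, Kc3, Kb3, Kd2, ... (list truncated; more exist).
White has legal moves and is not in check → neither.

neither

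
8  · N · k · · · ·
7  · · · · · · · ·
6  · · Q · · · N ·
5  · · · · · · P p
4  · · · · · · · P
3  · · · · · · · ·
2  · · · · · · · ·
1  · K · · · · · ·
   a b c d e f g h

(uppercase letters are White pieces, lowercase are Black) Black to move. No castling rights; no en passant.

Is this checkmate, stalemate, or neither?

stalemate

Black to move; black king on d8.
In check: no.
King squares — c7: attacked by Qc6; d7: attacked by Qc6; e7: attacked by Ng6; c8: attacked by Qc6; e8: attacked by Qc6.
Legal moves for Black: none.
Not in check and no legal moves → stalemate.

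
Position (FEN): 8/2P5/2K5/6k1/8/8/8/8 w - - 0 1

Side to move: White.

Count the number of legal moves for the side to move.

11

White to move; king on c6.
In check: no.
Legal moves: Kd7, Kb7, Kd6, Kb6, Kd5, Kc5, Kb5, c8=Q, c8=R, c8=B, c8=N.
Count: 11.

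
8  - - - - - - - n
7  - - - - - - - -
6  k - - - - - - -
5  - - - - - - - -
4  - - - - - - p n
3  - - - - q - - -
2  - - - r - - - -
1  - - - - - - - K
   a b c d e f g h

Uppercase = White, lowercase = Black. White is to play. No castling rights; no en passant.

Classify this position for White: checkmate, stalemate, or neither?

stalemate

White to move; white king on h1.
In check: no.
King squares — g1: attacked by Qe3; g2: attacked by Rd2; h2: attacked by Rd2.
Legal moves for White: none.
Not in check and no legal moves → stalemate.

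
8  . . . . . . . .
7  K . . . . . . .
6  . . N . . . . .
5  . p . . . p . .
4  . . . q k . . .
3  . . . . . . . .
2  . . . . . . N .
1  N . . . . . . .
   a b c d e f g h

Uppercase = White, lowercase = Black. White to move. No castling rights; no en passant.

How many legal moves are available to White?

White to move; king on a7.
In check: yes, from the black queen on d4.
Legal moves: Kb8, Ka8, Kb7, Ka6, Nxd4.
Count: 5.

5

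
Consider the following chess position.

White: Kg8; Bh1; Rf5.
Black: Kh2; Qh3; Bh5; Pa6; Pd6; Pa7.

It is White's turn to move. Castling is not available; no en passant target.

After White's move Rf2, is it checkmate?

After Rf2: black king on h2; in check: yes, from the white rook on f2.
Black has 4 legal replies: Kg3, Kxh1, Kg1, Qg2+.
In check but a legal move exists → not checkmate.

no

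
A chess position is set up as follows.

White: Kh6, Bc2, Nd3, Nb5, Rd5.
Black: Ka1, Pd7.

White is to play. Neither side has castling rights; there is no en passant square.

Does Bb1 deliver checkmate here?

After Bb1: black king on a1; in check: no.
Black is not in check, so this cannot be checkmate.

no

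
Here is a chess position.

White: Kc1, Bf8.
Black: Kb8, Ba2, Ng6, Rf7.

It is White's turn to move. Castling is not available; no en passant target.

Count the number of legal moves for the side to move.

White to move; king on c1.
In check: no.
Legal moves: Bg7, Be7, Bh6, Bd6+, Bc5, Bb4, Ba3, Kd2, Kc2, Kb2, Kd1.
Count: 11.

11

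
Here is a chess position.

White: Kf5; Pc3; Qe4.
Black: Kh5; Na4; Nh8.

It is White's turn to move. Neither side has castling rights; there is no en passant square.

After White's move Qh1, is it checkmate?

yes

After Qh1: black king on h5; in check: yes, from the white queen on h1.
King squares — g4: attacked by Kf5; h4: attacked by Qh1; g5: attacked by Kf5; g6: attacked by Kf5; h6: attacked by Qh1.
Black has no legal moves → checkmate.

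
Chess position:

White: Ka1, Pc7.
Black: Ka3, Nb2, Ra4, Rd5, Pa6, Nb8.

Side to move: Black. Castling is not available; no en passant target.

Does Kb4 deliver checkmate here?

no

After Kb4: white king on a1; in check: yes, from the black rook on a4.
White has 2 legal replies: Kxb2, Kb1.
In check but a legal move exists → not checkmate.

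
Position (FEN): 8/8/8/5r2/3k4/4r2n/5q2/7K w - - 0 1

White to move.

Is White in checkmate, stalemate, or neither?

White to move; white king on h1.
In check: no.
King squares — g1: attacked by Qf2; g2: attacked by Qf2; h2: attacked by Qf2.
Legal moves for White: none.
Not in check and no legal moves → stalemate.

stalemate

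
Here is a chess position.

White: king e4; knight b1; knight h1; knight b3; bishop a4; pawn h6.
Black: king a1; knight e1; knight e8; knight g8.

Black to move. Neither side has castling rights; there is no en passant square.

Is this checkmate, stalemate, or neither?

neither

Black to move; black king on a1.
In check: yes, from the white knight on b3.
Legal moves for Black: Kb2, Ka2, Kxb1.
Black is in check but has 3 legal moves → neither.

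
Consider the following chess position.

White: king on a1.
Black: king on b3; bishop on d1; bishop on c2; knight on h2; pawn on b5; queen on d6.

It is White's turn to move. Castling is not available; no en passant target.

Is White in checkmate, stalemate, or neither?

stalemate

White to move; white king on a1.
In check: no.
King squares — b1: attacked by Bc2; a2: attacked by Kb3; b2: attacked by Kb3.
Legal moves for White: none.
Not in check and no legal moves → stalemate.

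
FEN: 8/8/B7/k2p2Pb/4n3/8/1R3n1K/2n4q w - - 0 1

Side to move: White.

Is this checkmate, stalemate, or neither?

checkmate

White to move; white king on h2.
In check: yes, from the black queen on h1.
King squares — g1: attacked by Qh1; h1: attacked by Nf2; g2: attacked by Qh1; g3: attacked by Ne4; h3: attacked by Qh1.
Legal moves for White: none.
In check with no legal moves → checkmate.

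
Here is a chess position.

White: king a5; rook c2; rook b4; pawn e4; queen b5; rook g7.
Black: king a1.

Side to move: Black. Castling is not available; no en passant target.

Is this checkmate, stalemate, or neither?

Black to move; black king on a1.
In check: no.
King squares — b1: attacked by Rb4; a2: attacked by Rc2; b2: attacked by Rc2.
Legal moves for Black: none.
Not in check and no legal moves → stalemate.

stalemate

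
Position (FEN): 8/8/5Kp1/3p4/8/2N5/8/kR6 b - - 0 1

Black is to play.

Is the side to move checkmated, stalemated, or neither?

Black to move; black king on a1.
In check: yes, from the white rook on b1.
King squares — b1: attacked by Nc3; a2: attacked by Nc3; b2: attacked by Rb1.
Legal moves for Black: none.
In check with no legal moves → checkmate.

checkmate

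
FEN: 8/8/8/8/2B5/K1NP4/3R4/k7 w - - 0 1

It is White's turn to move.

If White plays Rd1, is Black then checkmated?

yes

After Rd1: black king on a1; in check: yes, from the white rook on d1.
King squares — b1: attacked by Rd1; a2: attacked by Ka3; b2: attacked by Ka3.
Black has no legal moves → checkmate.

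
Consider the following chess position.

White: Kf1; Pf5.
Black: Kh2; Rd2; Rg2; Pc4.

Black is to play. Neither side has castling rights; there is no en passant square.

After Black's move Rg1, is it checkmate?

After Rg1: white king on f1; in check: yes, from the black rook on g1.
King squares — e1: attacked by Rg1; g1: attacked by Kh2; e2: attacked by Rd2; f2: attacked by Rd2; g2: attacked by Rg1.
White has no legal moves → checkmate.

yes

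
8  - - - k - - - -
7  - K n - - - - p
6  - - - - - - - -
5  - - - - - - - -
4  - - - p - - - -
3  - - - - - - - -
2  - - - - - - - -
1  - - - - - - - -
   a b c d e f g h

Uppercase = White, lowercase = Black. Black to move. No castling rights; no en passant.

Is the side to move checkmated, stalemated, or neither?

neither

Black to move; black king on d8.
In check: no.
Legal moves for Black: Ke8, Ke7, Kd7, Ne8, Na8, Ne6, Na6, Nd5, Nb5, h6, d3, h5.
Black has 12 legal moves and is not in check → neither.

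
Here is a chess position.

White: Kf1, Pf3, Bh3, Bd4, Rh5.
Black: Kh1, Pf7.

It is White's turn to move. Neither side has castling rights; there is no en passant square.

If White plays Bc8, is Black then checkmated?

yes

After Bc8: black king on h1; in check: yes, from the white rook on h5.
King squares — g1: attacked by Kf1; g2: attacked by Kf1; h2: attacked by Rh5.
Black has no legal moves → checkmate.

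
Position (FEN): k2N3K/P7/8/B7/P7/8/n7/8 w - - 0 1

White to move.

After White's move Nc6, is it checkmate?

no

After Nc6: black king on a8; in check: no.
Black is not in check, so this cannot be checkmate.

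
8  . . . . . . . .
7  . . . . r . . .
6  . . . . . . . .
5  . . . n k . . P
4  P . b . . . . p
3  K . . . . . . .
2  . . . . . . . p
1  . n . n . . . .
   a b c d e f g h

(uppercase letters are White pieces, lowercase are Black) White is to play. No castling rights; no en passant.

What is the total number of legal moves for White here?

White to move; king on a3.
In check: yes, from the black knight on b1.
Legal moves: none.
Count: 0.

0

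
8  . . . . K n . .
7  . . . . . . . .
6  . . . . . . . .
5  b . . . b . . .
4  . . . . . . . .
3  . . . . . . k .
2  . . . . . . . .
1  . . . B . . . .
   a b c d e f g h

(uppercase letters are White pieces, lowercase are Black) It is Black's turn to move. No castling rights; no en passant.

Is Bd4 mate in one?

After Bd4: white king on e8; in check: no.
White is not in check, so this cannot be checkmate.

no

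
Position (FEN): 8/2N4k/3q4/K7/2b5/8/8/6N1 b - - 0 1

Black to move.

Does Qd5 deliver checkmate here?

no

After Qd5: white king on a5; in check: yes, from the black queen on d5.
White has 5 legal replies: Kb6, Kb4, Ka4, Nxd5, Nb5.
In check but a legal move exists → not checkmate.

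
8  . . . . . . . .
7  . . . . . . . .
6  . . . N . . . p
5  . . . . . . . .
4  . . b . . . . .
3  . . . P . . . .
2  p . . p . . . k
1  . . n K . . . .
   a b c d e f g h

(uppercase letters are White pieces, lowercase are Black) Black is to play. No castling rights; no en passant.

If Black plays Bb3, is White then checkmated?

no

After Bb3: white king on d1; in check: yes, from the black bishop on b3.
White has 1 legal reply: Kxd2.
In check but a legal move exists → not checkmate.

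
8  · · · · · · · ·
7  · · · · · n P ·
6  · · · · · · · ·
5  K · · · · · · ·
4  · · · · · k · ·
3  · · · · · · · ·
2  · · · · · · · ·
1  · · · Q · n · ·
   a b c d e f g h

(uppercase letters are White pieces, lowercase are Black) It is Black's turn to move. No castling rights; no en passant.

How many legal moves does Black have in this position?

16

Black to move; king on f4.
In check: no.
Legal moves: Nh8, Nd8, Nh6, Nd6, Ng5, Ne5, Kg5, Kf5, Ke5, Ke4, Kg3, Ke3, Ng3, Ne3, Nh2, Nd2.
Count: 16.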